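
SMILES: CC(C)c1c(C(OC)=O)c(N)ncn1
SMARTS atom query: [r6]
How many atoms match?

The query [r6] means: r6 matches atoms in a six-membered ring.
Check the 14 heavy atoms by environment: 2× n (aromatic, in 6-ring) → match; 4× c (aromatic, in 6-ring) → match; 1× N (acyclic) → no; 5× C (acyclic) → no; 2× O (acyclic) → no.
Summing the matching environments: 2 + 4 = 6 matching atoms.

6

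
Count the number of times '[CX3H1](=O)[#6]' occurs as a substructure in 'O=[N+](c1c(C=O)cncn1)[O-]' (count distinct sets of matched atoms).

1

[CX3H1](=O)[#6] is the SMARTS for an aldehyde: an sp2 carbon with one H, double-bonded to O and single-bonded to carbon.
Exactly one fragment in the molecule meets all constraints, giving 1 match.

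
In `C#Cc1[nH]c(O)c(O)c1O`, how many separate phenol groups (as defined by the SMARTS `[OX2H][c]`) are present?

3

[OX2H][c] is the SMARTS for a phenol: a hydroxyl oxygen attached to an aromatic carbon.
The molecule carries 3 separate instances of a hydroxyl group (-OH) meeting every constraint; each maps to a distinct set of atoms, giving 3 matches.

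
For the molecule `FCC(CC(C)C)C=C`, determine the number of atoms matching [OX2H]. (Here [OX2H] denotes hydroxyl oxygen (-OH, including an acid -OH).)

0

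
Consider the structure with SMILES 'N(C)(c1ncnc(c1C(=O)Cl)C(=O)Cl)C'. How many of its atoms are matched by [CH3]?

The query [CH3] means: aliphatic carbon with exactly three hydrogens.
Check the 15 heavy atoms by environment: 2× n (aromatic, H0) → no; 1× c (aromatic, H1) → no; 3× c (aromatic, H0) → no; 2× C (H0) → no; 2× O (H0) → no; 2× Cl (H0) → no; 1× N (H0) → no; 2× C (H3) → match.
That gives 2 matching atoms.

2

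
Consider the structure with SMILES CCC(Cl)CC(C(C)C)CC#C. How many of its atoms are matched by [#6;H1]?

4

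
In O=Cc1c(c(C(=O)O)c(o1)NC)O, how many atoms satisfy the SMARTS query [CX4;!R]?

The query [CX4;!R] means: aliphatic carbon with four total connections, not in a ring.
Check the 13 heavy atoms by environment: 1× o (aromatic, X2, in 5-ring) → no; 4× c (aromatic, X3, in 5-ring) → no; 1× N (X3, acyclic) → no; 1× C (X4, acyclic) → match; 2× O (X2, acyclic) → no; 2× C (X3, acyclic) → no; 2× O (X1, acyclic) → no.
That gives 1 matching atom.

1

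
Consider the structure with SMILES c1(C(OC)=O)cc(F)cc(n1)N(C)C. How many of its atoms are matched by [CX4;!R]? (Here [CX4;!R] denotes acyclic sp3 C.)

The query [CX4;!R] means: aliphatic carbon with four total connections, not in a ring.
Check the 14 heavy atoms by environment: 1× n (aromatic, X2, in 6-ring) → no; 5× c (aromatic, X3, in 6-ring) → no; 1× F (X1, acyclic) → no; 1× N (X3, acyclic) → no; 3× C (X4, acyclic) → match; 1× C (X3, acyclic) → no; 1× O (X1, acyclic) → no; 1× O (X2, acyclic) → no.
That gives 3 matching atoms.

3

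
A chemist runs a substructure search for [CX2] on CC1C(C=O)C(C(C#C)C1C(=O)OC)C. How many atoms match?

The query [CX2] means: C with X2: aliphatic carbon with exactly 2 total connections.
Check the 15 heavy atoms by environment: 8× C (X4) → no; 2× C (X2) → match; 2× C (X3) → no; 2× O (X1) → no; 1× O (X2) → no.
That gives 2 matching atoms.

2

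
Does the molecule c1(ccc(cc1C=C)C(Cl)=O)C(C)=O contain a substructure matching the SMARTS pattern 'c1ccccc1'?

Yes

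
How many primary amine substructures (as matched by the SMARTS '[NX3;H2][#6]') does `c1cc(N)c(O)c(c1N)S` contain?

[NX3;H2][#6] is the SMARTS for a primary amine: a trivalent nitrogen with two H attached to carbon.
The molecule carries 2 separate instances of a primary amino group (-NH2) meeting every constraint; each maps to a distinct set of atoms, giving 2 matches.

2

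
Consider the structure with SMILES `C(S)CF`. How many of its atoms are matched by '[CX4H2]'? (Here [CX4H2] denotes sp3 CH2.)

The query [CX4H2] means: sp3 carbon (X4) with exactly two hydrogens.
Check the 4 heavy atoms by environment: 2× C (H2, X4) → match; 1× F (H0, X1) → no; 1× S (H1, X2) → no.
That gives 2 matching atoms.

2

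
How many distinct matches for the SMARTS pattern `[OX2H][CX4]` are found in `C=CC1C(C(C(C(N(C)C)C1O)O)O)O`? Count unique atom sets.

4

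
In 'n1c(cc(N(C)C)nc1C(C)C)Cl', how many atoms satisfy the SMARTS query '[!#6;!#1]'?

The query [!#6;!#1] means: not carbon and not hydrogen — any heteroatom.
Check the 13 heavy atoms by environment: 2× n (aromatic) → match; 4× c (aromatic) → no; 5× C → no; 1× N → match; 1× Cl → match.
Summing the matching environments: 2 + 1 + 1 = 4 matching atoms.

4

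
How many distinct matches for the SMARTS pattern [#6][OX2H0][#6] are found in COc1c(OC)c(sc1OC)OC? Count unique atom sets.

4

[#6][OX2H0][#6] is the SMARTS for an ether: an aliphatic oxygen bridging two carbons with no H on the oxygen.
The molecule carries 4 separate instances of a methoxy ether (-OCH3) meeting every constraint; each maps to a distinct set of atoms, giving 4 matches.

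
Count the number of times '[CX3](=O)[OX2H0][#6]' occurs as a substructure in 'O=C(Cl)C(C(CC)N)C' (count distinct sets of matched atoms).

0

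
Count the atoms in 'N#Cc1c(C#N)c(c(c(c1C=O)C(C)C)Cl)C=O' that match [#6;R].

Check the 18 heavy atoms by environment: 6× c (aromatic, in 6-ring) → match; 7× C (acyclic) → no; 2× O (acyclic) → no; 1× Cl (acyclic) → no; 2× N (acyclic) → no.
That gives 6 matching atoms.

6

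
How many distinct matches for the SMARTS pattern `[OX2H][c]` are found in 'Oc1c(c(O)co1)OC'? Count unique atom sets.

2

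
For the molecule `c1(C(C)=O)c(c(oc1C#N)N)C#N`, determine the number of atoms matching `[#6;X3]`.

Check the 13 heavy atoms by environment: 1× o (aromatic, X2) → no; 4× c (aromatic, X3) → match; 2× C (X2) → no; 2× N (X1) → no; 1× C (X3) → match; 1× O (X1) → no; 1× C (X4) → no; 1× N (X3) → no.
Summing the matching environments: 4 + 1 = 5 matching atoms.

5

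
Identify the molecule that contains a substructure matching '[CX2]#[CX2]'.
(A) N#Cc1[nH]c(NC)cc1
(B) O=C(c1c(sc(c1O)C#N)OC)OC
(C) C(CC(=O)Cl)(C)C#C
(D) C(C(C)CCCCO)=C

C

[CX2]#[CX2] describes a carbon-carbon triple bond (an alkyne).
(A) has a nitrile (-C#N) but the triple bond is C#N, not C#C.
(B) has a nitrile (-C#N) but the triple bond is C#N, not C#C.
(C) contains an ethynyl group (-C#CH), which satisfies every atom and bond constraint.
(D) has a vinyl group (-CH=CH2) but the C=C is a double bond; both carbons are CX3, not CX2.
So the answer is (C).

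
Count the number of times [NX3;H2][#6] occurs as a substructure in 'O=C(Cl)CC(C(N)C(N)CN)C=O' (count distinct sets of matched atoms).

[NX3;H2][#6] is the SMARTS for a primary amine: a trivalent nitrogen with two H attached to carbon.
The molecule carries 3 separate instances of a primary amino group (-NH2) meeting every constraint; each maps to a distinct set of atoms, giving 3 matches.

3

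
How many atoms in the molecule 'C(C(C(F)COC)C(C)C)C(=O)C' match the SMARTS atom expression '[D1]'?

The query [D1] means: atom with exactly one heavy-atom neighbour (degree 1).
Check the 13 heavy atoms by environment: 2× C (D2) → no; 4× C (D3) → no; 1× O (D2) → no; 4× C (D1) → match; 1× F (D1) → match; 1× O (D1) → match.
Summing the matching environments: 4 + 1 + 1 = 6 matching atoms.

6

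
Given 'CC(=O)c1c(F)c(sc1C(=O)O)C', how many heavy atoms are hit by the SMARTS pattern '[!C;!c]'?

5

Check the 13 heavy atoms by environment: 1× s (aromatic) → match; 4× c (aromatic) → no; 4× C → no; 3× O → match; 1× F → match.
Summing the matching environments: 1 + 3 + 1 = 5 matching atoms.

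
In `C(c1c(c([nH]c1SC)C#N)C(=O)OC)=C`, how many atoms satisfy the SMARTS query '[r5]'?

5

The query [r5] means: r5 matches atoms in a five-membered ring.
Check the 15 heavy atoms by environment: 1× n (aromatic, in 5-ring) → match; 4× c (aromatic, in 5-ring) → match; 6× C (acyclic) → no; 1× N (acyclic) → no; 2× O (acyclic) → no; 1× S (acyclic) → no.
Summing the matching environments: 1 + 4 = 5 matching atoms.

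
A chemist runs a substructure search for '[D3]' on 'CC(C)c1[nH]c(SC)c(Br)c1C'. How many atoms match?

The query [D3] means: atom with exactly three heavy-atom neighbours.
Check the 12 heavy atoms by environment: 1× n (aromatic, D2) → no; 4× c (aromatic, D3) → match; 1× S (D2) → no; 4× C (D1) → no; 1× C (D3) → match; 1× Br (D1) → no.
Summing the matching environments: 4 + 1 = 5 matching atoms.

5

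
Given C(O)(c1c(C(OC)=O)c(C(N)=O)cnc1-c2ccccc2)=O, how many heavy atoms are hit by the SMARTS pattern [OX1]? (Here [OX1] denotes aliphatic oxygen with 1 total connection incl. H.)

3

The query [OX1] means: aliphatic oxygen with one total connection — typically a carbonyl =O or an oxide.
Check the 22 heavy atoms by environment: 1× n (aromatic, X2) → no; 11× c (aromatic, X3) → no; 3× C (X3) → no; 3× O (X1) → match; 1× N (X3) → no; 2× O (X2) → no; 1× C (X4) → no.
That gives 3 matching atoms.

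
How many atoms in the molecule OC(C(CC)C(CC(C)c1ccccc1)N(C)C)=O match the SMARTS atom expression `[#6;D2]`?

The query [#6;D2] means: any carbon bonded to exactly two heavy atoms.
Check the 19 heavy atoms by environment: 2× C (D2) → match; 4× C (D3) → no; 4× C (D1) → no; 1× N (D3) → no; 1× c (aromatic, D3) → no; 5× c (aromatic, D2) → match; 2× O (D1) → no.
Summing the matching environments: 2 + 5 = 7 matching atoms.

7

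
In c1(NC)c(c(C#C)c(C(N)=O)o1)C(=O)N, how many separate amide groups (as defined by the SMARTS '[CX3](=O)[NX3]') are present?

[CX3](=O)[NX3] is the SMARTS for an amide: a carbonyl carbon bonded to a trivalent nitrogen.
The molecule carries 2 separate instances of a primary amide (-C(=O)NH2) meeting every constraint; each maps to a distinct set of atoms, giving 2 matches.

2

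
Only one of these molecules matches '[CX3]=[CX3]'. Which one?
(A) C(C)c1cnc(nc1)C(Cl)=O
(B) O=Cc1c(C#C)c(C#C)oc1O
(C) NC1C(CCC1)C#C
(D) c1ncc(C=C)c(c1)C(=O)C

D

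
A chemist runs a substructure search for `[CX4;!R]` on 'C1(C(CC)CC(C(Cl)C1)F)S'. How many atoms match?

2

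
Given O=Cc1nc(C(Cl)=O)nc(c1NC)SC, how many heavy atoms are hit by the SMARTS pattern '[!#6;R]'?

The query [!#6;R] means: non-carbon atom that is part of a ring.
Check the 15 heavy atoms by environment: 2× n (aromatic, in 6-ring) → match; 4× c (aromatic, in 6-ring) → no; 1× S (acyclic) → no; 4× C (acyclic) → no; 2× O (acyclic) → no; 1× Cl (acyclic) → no; 1× N (acyclic) → no.
That gives 2 matching atoms.

2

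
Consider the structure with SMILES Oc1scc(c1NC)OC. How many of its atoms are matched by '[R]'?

5

The query [R] means: R matches any atom that is part of a ring.
Check the 10 heavy atoms by environment: 1× s (aromatic, in 5-ring) → match; 4× c (aromatic, in 5-ring) → match; 2× O (acyclic) → no; 2× C (acyclic) → no; 1× N (acyclic) → no.
Summing the matching environments: 1 + 4 = 5 matching atoms.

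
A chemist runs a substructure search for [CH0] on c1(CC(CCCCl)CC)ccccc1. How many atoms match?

0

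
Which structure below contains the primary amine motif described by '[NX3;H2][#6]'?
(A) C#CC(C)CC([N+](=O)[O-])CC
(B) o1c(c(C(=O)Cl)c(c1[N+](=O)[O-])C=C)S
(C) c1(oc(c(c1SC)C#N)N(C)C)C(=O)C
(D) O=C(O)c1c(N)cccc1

D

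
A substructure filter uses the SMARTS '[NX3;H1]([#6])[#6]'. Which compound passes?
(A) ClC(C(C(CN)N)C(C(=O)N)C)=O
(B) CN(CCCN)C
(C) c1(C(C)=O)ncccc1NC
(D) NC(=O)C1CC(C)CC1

C

[NX3;H1]([#6])[#6] describes a trivalent nitrogen with one H, bonded to two carbons (a secondary amine).
(A) has a primary amide (-C(=O)NH2) but the -C(=O)NH2 nitrogen has H2, not H1.
(B) has a primary amino group (-NH2) but the nitrogen has H2 and only one carbon neighbour.
(C) contains an N-methylamino group (-NHCH3), which satisfies every atom and bond constraint.
(D) has a primary amide (-C(=O)NH2) but the -C(=O)NH2 nitrogen has H2, not H1.
So the answer is (C).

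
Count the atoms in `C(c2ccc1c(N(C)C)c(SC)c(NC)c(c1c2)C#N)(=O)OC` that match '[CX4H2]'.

0

Check the 23 heavy atoms by environment: 7× c (aromatic, H0, X3) → no; 3× c (aromatic, H1, X3) → no; 1× N (H1, X3) → no; 5× C (H3, X4) → no; 1× C (H0, X3) → no; 1× O (H0, X1) → no; 1× O (H0, X2) → no; 1× N (H0, X3) → no; 1× C (H0, X2) → no; 1× N (H0, X1) → no; 1× S (H0, X2) → no.
No environment satisfies the query, so 0 matching atoms.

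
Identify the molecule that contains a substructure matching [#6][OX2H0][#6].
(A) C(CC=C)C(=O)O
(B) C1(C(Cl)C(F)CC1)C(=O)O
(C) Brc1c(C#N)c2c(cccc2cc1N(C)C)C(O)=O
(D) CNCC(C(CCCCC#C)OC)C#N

D

[#6][OX2H0][#6] describes an aliphatic oxygen bridging two carbons with no H on the oxygen (an ether).
(A) has a carboxylic acid group (-C(=O)OH) but the -OH oxygen has H1; the =O is OX1, not OX2.
(B) has a carboxylic acid group (-C(=O)OH) but the -OH oxygen has H1; the =O is OX1, not OX2.
(C) has a carboxylic acid group (-C(=O)OH) but the -OH oxygen has H1; the =O is OX1, not OX2.
(D) contains a methoxy ether (-OCH3), which satisfies every atom and bond constraint.
So the answer is (D).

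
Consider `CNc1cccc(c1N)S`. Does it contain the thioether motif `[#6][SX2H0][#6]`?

No

The pattern [#6][SX2H0][#6] describes an aliphatic sulfur bridging two carbons with no H on the sulfur — a thioether.
The closest candidate here is a thiol (-SH), but the sulfur has H1, not H0 bridging two carbons. No other fragment satisfies the full query, so there is no match.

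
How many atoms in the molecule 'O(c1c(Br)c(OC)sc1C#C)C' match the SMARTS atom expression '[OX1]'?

0

The query [OX1] means: aliphatic oxygen with one total connection — typically a carbonyl =O or an oxide.
Check the 12 heavy atoms by environment: 1× s (aromatic, X2) → no; 4× c (aromatic, X3) → no; 2× C (X2) → no; 2× O (X2) → no; 2× C (X4) → no; 1× Br (X1) → no.
No environment satisfies the query, so 0 matching atoms.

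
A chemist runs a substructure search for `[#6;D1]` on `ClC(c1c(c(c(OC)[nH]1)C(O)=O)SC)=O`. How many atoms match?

2

Check the 15 heavy atoms by environment: 1× n (aromatic, D2) → no; 4× c (aromatic, D3) → no; 1× O (D2) → no; 2× C (D1) → match; 1× S (D2) → no; 2× C (D3) → no; 3× O (D1) → no; 1× Cl (D1) → no.
That gives 2 matching atoms.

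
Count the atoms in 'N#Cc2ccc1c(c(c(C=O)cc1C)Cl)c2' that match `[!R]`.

6

The query [!R] means: !R matches any atom not in a ring.
Check the 16 heavy atoms by environment: 10× c (aromatic, in 6-ring) → no; 3× C (acyclic) → match; 1× Cl (acyclic) → match; 1× O (acyclic) → match; 1× N (acyclic) → match.
Summing the matching environments: 3 + 1 + 1 + 1 = 6 matching atoms.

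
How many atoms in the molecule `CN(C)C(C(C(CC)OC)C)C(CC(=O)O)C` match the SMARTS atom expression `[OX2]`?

2

The query [OX2] means: aliphatic oxygen with two total connections — ether, hydroxyl, or ester single-bond O.
Check the 17 heavy atoms by environment: 12× C (X4) → no; 1× C (X3) → no; 1× O (X1) → no; 2× O (X2) → match; 1× N (X3) → no.
That gives 2 matching atoms.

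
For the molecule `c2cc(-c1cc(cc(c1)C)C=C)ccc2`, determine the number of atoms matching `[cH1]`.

8

The query [cH1] means: aromatic carbon bearing exactly one hydrogen.
Check the 15 heavy atoms by environment: 8× c (aromatic, H1) → match; 4× c (aromatic, H0) → no; 1× C (H1) → no; 1× C (H2) → no; 1× C (H3) → no.
That gives 8 matching atoms.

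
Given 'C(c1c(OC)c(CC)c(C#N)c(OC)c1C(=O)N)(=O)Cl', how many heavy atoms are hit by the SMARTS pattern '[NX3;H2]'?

1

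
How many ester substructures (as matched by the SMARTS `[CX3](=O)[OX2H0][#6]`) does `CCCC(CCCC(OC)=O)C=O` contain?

[CX3](=O)[OX2H0][#6] is the SMARTS for an ester: a carbonyl carbon bonded to an oxygen that is itself bonded to carbon (no H on that O).
Exactly one fragment in the molecule meets all constraints, giving 1 match.

1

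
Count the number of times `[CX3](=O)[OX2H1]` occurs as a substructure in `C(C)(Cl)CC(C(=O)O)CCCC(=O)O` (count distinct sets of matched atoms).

2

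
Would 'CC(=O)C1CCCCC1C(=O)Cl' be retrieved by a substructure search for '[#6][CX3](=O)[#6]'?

The pattern [#6][CX3](=O)[#6] describes a carbonyl carbon (no H) flanked by two carbons — a ketone.
The molecule carries an acetyl/ketone group (-C(=O)CH3), whose atoms satisfy every constraint of the query, so the pattern matches.

Yes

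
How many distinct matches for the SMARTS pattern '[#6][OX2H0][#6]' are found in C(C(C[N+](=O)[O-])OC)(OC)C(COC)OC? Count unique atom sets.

[#6][OX2H0][#6] is the SMARTS for an ether: an aliphatic oxygen bridging two carbons with no H on the oxygen.
The molecule carries 4 separate instances of a methoxy ether (-OCH3) meeting every constraint; each maps to a distinct set of atoms, giving 4 matches.

4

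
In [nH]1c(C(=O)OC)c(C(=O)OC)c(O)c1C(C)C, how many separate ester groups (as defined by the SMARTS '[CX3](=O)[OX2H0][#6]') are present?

2

[CX3](=O)[OX2H0][#6] is the SMARTS for an ester: a carbonyl carbon bonded to an oxygen that is itself bonded to carbon (no H on that O).
The molecule carries 2 separate instances of a methyl-ester group (-C(=O)OCH3) meeting every constraint; each maps to a distinct set of atoms, giving 2 matches.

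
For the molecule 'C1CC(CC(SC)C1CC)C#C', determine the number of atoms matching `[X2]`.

3

The query [X2] means: any atom with exactly two total connections (bonds + H).
Check the 12 heavy atoms by environment: 9× C (X4) → no; 2× C (X2) → match; 1× S (X2) → match.
Summing the matching environments: 2 + 1 = 3 matching atoms.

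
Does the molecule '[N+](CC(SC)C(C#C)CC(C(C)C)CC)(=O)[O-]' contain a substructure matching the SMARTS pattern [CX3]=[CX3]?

No

The pattern [CX3]=[CX3] describes a non-aromatic C=C double bond between two sp2 carbons — an alkene.
The closest candidate here is an ethynyl group (-C#CH), but the C-C bond is a triple bond, not a double bond. No other fragment satisfies the full query, so there is no match.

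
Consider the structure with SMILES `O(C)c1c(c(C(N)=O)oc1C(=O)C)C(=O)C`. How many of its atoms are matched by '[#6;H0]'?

The query [#6;H0] means: any carbon with no attached hydrogen.
Check the 16 heavy atoms by environment: 1× o (aromatic, H0) → no; 4× c (aromatic, H0) → match; 3× C (H0) → match; 4× O (H0) → no; 3× C (H3) → no; 1× N (H2) → no.
Summing the matching environments: 4 + 3 = 7 matching atoms.

7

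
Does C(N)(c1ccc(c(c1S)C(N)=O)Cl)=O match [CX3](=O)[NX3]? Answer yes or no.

The pattern [CX3](=O)[NX3] describes a carbonyl carbon bonded to a trivalent nitrogen — an amide.
The molecule carries a primary amide (-C(=O)NH2), whose atoms satisfy every constraint of the query, so the pattern matches.

Yes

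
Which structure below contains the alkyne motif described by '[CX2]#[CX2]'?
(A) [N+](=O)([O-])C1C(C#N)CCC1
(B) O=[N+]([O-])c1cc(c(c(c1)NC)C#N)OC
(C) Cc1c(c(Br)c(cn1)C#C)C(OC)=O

C

[CX2]#[CX2] describes a carbon-carbon triple bond (an alkyne).
(A) has a nitrile (-C#N) but the triple bond is C#N, not C#C.
(B) has a nitrile (-C#N) but the triple bond is C#N, not C#C.
(C) contains an ethynyl group (-C#CH), which satisfies every atom and bond constraint.
So the answer is (C).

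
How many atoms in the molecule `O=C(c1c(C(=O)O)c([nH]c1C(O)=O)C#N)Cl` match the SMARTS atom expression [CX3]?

3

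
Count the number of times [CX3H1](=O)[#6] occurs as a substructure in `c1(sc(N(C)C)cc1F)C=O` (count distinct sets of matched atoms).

[CX3H1](=O)[#6] is the SMARTS for an aldehyde: an sp2 carbon with one H, double-bonded to O and single-bonded to carbon.
Exactly one fragment in the molecule meets all constraints, giving 1 match.

1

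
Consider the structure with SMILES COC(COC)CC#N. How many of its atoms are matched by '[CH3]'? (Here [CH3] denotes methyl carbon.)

2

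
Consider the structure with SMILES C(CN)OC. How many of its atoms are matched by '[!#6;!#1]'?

Check the 5 heavy atoms by environment: 3× C → no; 1× N → match; 1× O → match.
Summing the matching environments: 1 + 1 = 2 matching atoms.

2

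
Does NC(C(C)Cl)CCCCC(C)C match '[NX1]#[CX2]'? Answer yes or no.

No

The pattern [NX1]#[CX2] describes a nitrogen triple-bonded to a two-connected carbon — a nitrile.
The closest candidate here is a primary amino group (-NH2), but the nitrogen is NX3 (three connections), not NX1 triple-bonded. No other fragment satisfies the full query, so there is no match.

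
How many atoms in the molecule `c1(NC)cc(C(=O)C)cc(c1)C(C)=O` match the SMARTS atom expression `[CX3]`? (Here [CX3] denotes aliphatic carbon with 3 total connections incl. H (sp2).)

Check the 14 heavy atoms by environment: 6× c (aromatic, X3) → no; 2× C (X3) → match; 2× O (X1) → no; 3× C (X4) → no; 1× N (X3) → no.
That gives 2 matching atoms.

2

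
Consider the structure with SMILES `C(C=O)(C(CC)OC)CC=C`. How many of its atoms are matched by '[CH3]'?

2

The query [CH3] means: aliphatic carbon with exactly three hydrogens.
Check the 11 heavy atoms by environment: 3× C (H2) → no; 4× C (H1) → no; 2× C (H3) → match; 2× O (H0) → no.
That gives 2 matching atoms.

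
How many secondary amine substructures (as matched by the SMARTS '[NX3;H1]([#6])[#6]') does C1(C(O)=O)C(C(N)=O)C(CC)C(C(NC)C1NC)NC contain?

3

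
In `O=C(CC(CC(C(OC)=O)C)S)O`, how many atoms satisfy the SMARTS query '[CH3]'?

2

The query [CH3] means: aliphatic carbon with exactly three hydrogens.
Check the 13 heavy atoms by environment: 2× C (H3) → match; 2× C (H1) → no; 2× C (H2) → no; 2× C (H0) → no; 3× O (H0) → no; 1× O (H1) → no; 1× S (H1) → no.
That gives 2 matching atoms.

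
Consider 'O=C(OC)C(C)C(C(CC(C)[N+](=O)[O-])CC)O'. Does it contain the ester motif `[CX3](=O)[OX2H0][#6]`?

Yes

The pattern [CX3](=O)[OX2H0][#6] describes a carbonyl carbon bonded to an oxygen that is itself bonded to carbon (no H on that O) — an ester.
The molecule carries a methyl-ester group (-C(=O)OCH3), whose atoms satisfy every constraint of the query, so the pattern matches.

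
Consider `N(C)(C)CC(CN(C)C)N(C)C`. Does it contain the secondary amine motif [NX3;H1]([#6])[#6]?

No

The pattern [NX3;H1]([#6])[#6] describes a trivalent nitrogen with one H, bonded to two carbons — a secondary amine.
The closest candidate here is a dimethylamino group (-N(CH3)2), but the nitrogen has H0, not H1. No other fragment satisfies the full query, so there is no match.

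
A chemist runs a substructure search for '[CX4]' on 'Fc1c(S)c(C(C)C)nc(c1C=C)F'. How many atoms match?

3

The query [CX4] means: C with X4: aliphatic carbon with exactly 4 total connections (bonds + H).
Check the 14 heavy atoms by environment: 1× n (aromatic, X2) → no; 5× c (aromatic, X3) → no; 2× C (X3) → no; 3× C (X4) → match; 2× F (X1) → no; 1× S (X2) → no.
That gives 3 matching atoms.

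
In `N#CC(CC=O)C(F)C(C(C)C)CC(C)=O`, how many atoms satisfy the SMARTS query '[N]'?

1

The query [N] means: uppercase N matches aliphatic (non-aromatic) nitrogen only.
Check the 16 heavy atoms by environment: 12× C → no; 2× O → no; 1× N → match; 1× F → no.
That gives 1 matching atom.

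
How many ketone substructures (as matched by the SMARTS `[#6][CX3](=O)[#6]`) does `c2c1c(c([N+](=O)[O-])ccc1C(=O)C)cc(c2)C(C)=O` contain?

2

[#6][CX3](=O)[#6] is the SMARTS for a ketone: a carbonyl carbon (no H) flanked by two carbons.
The molecule carries 2 separate instances of an acetyl/ketone group (-C(=O)CH3) meeting every constraint; each maps to a distinct set of atoms, giving 2 matches.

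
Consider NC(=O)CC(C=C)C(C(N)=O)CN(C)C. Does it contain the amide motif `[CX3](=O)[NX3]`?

The pattern [CX3](=O)[NX3] describes a carbonyl carbon bonded to a trivalent nitrogen — an amide.
The molecule carries a primary amide (-C(=O)NH2), whose atoms satisfy every constraint of the query, so the pattern matches.

Yes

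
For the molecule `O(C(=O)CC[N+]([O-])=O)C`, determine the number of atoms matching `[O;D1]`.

The query [O;D1] means: aliphatic oxygen bonded to exactly one heavy atom.
Check the 9 heavy atoms by environment: 2× C (D2) → no; 1× C (D3) → no; 2× O (D1) → match; 1× O (D2) → no; 1× C (D1) → no; 1× N (charge +1, D3) → no; 1× O (charge -1, D1) → match.
Summing the matching environments: 2 + 1 = 3 matching atoms.

3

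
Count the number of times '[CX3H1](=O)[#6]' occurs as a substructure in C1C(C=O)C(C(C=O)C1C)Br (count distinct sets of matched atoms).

2

[CX3H1](=O)[#6] is the SMARTS for an aldehyde: an sp2 carbon with one H, double-bonded to O and single-bonded to carbon.
The molecule carries 2 separate instances of an aldehyde (-CHO) meeting every constraint; each maps to a distinct set of atoms, giving 2 matches.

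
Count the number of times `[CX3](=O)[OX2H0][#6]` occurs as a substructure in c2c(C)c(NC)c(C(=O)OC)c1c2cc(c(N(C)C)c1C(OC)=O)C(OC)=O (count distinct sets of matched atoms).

[CX3](=O)[OX2H0][#6] is the SMARTS for an ester: a carbonyl carbon bonded to an oxygen that is itself bonded to carbon (no H on that O).
The molecule carries 3 separate instances of a methyl-ester group (-C(=O)OCH3) meeting every constraint; each maps to a distinct set of atoms, giving 3 matches.

3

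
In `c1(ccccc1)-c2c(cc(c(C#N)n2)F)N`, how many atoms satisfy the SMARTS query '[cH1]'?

6

Check the 16 heavy atoms by environment: 1× n (aromatic, H0) → no; 5× c (aromatic, H0) → no; 6× c (aromatic, H1) → match; 1× F (H0) → no; 1× N (H2) → no; 1× C (H0) → no; 1× N (H0) → no.
That gives 6 matching atoms.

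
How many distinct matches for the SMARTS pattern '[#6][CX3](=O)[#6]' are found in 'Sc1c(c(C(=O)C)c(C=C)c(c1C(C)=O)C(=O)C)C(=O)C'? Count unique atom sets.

[#6][CX3](=O)[#6] is the SMARTS for a ketone: a carbonyl carbon (no H) flanked by two carbons.
The molecule carries 4 separate instances of an acetyl/ketone group (-C(=O)CH3) meeting every constraint; each maps to a distinct set of atoms, giving 4 matches.

4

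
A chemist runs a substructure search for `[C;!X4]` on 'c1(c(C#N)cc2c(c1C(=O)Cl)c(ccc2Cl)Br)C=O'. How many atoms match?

3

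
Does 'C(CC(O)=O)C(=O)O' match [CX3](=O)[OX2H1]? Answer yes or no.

Yes

The pattern [CX3](=O)[OX2H1] describes an sp2 carbon double-bonded to O and single-bonded to an -OH oxygen — a carboxylic acid.
The molecule carries a carboxylic acid group (-C(=O)OH), whose atoms satisfy every constraint of the query, so the pattern matches.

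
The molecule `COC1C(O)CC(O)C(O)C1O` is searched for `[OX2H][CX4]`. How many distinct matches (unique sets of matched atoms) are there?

4

[OX2H][CX4] is the SMARTS for an aliphatic alcohol: a hydroxyl oxygen bound to an sp3 (X4) carbon.
The molecule carries 4 separate instances of a hydroxyl group (-OH) meeting every constraint; each maps to a distinct set of atoms, giving 4 matches.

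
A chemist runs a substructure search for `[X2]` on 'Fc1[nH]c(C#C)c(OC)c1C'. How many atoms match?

3

The query [X2] means: any atom with exactly two total connections (bonds + H).
Check the 11 heavy atoms by environment: 1× n (aromatic, X3) → no; 4× c (aromatic, X3) → no; 1× O (X2) → match; 2× C (X4) → no; 1× F (X1) → no; 2× C (X2) → match.
Summing the matching environments: 1 + 2 = 3 matching atoms.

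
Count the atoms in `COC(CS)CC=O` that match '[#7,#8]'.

2

The query [#7,#8] means: nitrogen or oxygen (comma = OR).
Check the 8 heavy atoms by environment: 5× C → no; 1× S → no; 2× O → match.
That gives 2 matching atoms.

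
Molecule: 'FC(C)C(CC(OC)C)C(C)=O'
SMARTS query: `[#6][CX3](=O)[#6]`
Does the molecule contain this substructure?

Yes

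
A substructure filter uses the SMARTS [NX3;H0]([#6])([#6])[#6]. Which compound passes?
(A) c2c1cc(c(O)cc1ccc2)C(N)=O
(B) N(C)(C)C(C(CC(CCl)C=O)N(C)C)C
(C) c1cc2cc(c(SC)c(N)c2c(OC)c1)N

[NX3;H0]([#6])([#6])[#6] describes a trivalent nitrogen with no H, bonded to three carbons (a tertiary amine).
(A) has a primary amide (-C(=O)NH2) but the amide nitrogen has H2 and only one carbon neighbour.
(B) contains a dimethylamino group (-N(CH3)2), which satisfies every atom and bond constraint.
(C) has a primary amino group (-NH2) but the nitrogen has H2, not H0 with three carbons.
So the answer is (B).

B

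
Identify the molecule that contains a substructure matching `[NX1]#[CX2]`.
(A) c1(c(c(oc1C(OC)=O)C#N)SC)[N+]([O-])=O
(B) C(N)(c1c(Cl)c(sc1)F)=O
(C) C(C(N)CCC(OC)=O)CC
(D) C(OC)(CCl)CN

[NX1]#[CX2] describes a nitrogen triple-bonded to a two-connected carbon (a nitrile).
(A) contains a nitrile (-C#N), which satisfies every atom and bond constraint.
(B) has a primary amide (-C(=O)NH2) but the nitrogen is NX3, not NX1.
(C) has a primary amino group (-NH2) but the nitrogen is NX3 (three connections), not NX1 triple-bonded.
(D) has a primary amino group (-NH2) but the nitrogen is NX3 (three connections), not NX1 triple-bonded.
So the answer is (A).

A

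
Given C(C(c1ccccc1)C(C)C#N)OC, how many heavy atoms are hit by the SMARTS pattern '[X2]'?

The query [X2] means: any atom with exactly two total connections (bonds + H).
Check the 14 heavy atoms by environment: 5× C (X4) → no; 1× O (X2) → match; 1× C (X2) → match; 1× N (X1) → no; 6× c (aromatic, X3) → no.
Summing the matching environments: 1 + 1 = 2 matching atoms.

2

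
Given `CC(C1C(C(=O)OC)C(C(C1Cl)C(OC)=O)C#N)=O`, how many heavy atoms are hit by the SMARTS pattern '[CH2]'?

0

Check the 19 heavy atoms by environment: 5× C (H1) → no; 4× C (H0) → no; 5× O (H0) → no; 3× C (H3) → no; 1× Cl (H0) → no; 1× N (H0) → no.
No environment satisfies the query, so 0 matching atoms.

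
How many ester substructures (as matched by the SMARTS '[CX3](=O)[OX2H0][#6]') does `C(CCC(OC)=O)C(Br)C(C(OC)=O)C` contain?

2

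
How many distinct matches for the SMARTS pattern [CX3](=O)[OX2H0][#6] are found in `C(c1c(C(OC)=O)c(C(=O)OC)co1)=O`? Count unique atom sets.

[CX3](=O)[OX2H0][#6] is the SMARTS for an ester: a carbonyl carbon bonded to an oxygen that is itself bonded to carbon (no H on that O).
The molecule carries 2 separate instances of a methyl-ester group (-C(=O)OCH3) meeting every constraint; each maps to a distinct set of atoms, giving 2 matches.

2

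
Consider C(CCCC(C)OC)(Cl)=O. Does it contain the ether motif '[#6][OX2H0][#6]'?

Yes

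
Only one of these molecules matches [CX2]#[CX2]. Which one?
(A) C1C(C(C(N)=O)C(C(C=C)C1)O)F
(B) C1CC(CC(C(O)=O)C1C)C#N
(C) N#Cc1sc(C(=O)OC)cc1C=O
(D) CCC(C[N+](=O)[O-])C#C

D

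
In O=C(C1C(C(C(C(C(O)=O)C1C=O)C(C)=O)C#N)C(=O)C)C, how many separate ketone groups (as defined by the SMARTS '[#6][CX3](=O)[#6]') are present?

3

[#6][CX3](=O)[#6] is the SMARTS for a ketone: a carbonyl carbon (no H) flanked by two carbons.
The molecule carries 3 separate instances of an acetyl/ketone group (-C(=O)CH3) meeting every constraint; each maps to a distinct set of atoms, giving 3 matches.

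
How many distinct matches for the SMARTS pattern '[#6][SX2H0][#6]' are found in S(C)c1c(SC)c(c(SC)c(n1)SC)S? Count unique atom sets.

4

[#6][SX2H0][#6] is the SMARTS for a thioether: an aliphatic sulfur bridging two carbons with no H on the sulfur.
The molecule carries 4 separate instances of a methylthio ether (-SCH3) meeting every constraint; each maps to a distinct set of atoms, giving 4 matches.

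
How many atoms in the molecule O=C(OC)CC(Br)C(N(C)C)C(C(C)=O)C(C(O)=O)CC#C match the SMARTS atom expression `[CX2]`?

2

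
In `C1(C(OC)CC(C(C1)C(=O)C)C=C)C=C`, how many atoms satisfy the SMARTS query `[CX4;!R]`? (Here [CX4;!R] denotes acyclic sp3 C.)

2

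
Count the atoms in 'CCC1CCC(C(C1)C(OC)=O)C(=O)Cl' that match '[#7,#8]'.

The query [#7,#8] means: nitrogen or oxygen (comma = OR).
Check the 15 heavy atoms by environment: 11× C → no; 3× O → match; 1× Cl → no.
That gives 3 matching atoms.

3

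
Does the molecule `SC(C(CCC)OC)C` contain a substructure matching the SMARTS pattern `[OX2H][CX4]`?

No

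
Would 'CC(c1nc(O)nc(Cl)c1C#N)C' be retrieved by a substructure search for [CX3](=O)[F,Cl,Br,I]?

No

The pattern [CX3](=O)[F,Cl,Br,I] describes a carbonyl carbon bonded to a halogen — an acyl halide.
The closest candidate here is a chloro substituent, but the Cl is not on a carbonyl carbon. No other fragment satisfies the full query, so there is no match.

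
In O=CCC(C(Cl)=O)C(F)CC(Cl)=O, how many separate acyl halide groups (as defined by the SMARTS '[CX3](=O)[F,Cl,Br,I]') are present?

2

[CX3](=O)[F,Cl,Br,I] is the SMARTS for an acyl halide: a carbonyl carbon bonded to a halogen.
The molecule carries 2 separate instances of an acyl chloride (-C(=O)Cl) meeting every constraint; each maps to a distinct set of atoms, giving 2 matches.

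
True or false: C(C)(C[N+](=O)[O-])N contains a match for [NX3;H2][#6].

True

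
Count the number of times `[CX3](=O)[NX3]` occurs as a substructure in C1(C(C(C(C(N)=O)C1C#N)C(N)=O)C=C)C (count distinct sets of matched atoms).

2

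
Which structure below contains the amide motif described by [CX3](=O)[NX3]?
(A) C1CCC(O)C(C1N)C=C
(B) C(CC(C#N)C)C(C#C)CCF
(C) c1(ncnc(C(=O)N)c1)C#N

[CX3](=O)[NX3] describes a carbonyl carbon bonded to a trivalent nitrogen (an amide).
(A) has a primary amino group (-NH2) but the -NH2 is not attached to a carbonyl carbon.
(B) has a nitrile (-C#N) but the nitrile N is NX1 (triple-bonded), not NX3.
(C) contains a primary amide (-C(=O)NH2), which satisfies every atom and bond constraint.
So the answer is (C).

C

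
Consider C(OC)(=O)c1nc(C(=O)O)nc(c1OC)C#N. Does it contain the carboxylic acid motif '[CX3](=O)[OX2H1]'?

Yes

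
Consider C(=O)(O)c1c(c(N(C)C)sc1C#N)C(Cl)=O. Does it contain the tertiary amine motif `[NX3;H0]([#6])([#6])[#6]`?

Yes

The pattern [NX3;H0]([#6])([#6])[#6] describes a trivalent nitrogen with no H, bonded to three carbons — a tertiary amine.
The molecule carries a dimethylamino group (-N(CH3)2), whose atoms satisfy every constraint of the query, so the pattern matches.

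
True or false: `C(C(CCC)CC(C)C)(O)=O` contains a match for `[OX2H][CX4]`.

False

The pattern [OX2H][CX4] describes a hydroxyl oxygen bound to an sp3 (X4) carbon — an aliphatic alcohol.
The closest candidate here is a carboxylic acid group (-C(=O)OH), but the -OH is on a CX3 carbonyl carbon, not a CX4 carbon. No other fragment satisfies the full query, so there is no match.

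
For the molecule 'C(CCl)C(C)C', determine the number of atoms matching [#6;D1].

2

The query [#6;D1] means: carbon bonded to exactly one heavy atom.
Check the 6 heavy atoms by environment: 2× C (D2) → no; 1× C (D3) → no; 2× C (D1) → match; 1× Cl (D1) → no.
That gives 2 matching atoms.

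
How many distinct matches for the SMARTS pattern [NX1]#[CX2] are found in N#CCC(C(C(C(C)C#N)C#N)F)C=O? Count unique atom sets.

3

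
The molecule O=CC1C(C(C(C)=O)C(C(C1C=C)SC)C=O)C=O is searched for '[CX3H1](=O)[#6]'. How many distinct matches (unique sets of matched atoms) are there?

[CX3H1](=O)[#6] is the SMARTS for an aldehyde: an sp2 carbon with one H, double-bonded to O and single-bonded to carbon.
The molecule carries 3 separate instances of an aldehyde (-CHO) meeting every constraint; each maps to a distinct set of atoms, giving 3 matches.

3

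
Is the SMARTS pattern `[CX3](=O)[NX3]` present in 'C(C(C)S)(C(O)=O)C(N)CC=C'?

No

The pattern [CX3](=O)[NX3] describes a carbonyl carbon bonded to a trivalent nitrogen — an amide.
The closest candidate here is a carboxylic acid group (-C(=O)OH), but the carbonyl is bonded to O, not to an NX3 nitrogen. No other fragment satisfies the full query, so there is no match.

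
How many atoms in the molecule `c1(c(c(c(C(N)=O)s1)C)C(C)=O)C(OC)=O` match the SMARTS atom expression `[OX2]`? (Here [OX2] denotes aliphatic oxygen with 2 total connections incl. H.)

Check the 16 heavy atoms by environment: 1× s (aromatic, X2) → no; 4× c (aromatic, X3) → no; 3× C (X4) → no; 3× C (X3) → no; 3× O (X1) → no; 1× O (X2) → match; 1× N (X3) → no.
That gives 1 matching atom.

1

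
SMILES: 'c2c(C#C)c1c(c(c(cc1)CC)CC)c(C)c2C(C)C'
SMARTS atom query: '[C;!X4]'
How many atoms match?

2

Check the 20 heavy atoms by environment: 10× c (aromatic, X3) → no; 8× C (X4) → no; 2× C (X2) → match.
That gives 2 matching atoms.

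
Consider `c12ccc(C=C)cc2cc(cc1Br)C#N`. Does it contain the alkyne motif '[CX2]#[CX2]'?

The pattern [CX2]#[CX2] describes a carbon-carbon triple bond — an alkyne.
The closest candidate here is a vinyl group (-CH=CH2), but the C=C is a double bond; both carbons are CX3, not CX2. No other fragment satisfies the full query, so there is no match.

No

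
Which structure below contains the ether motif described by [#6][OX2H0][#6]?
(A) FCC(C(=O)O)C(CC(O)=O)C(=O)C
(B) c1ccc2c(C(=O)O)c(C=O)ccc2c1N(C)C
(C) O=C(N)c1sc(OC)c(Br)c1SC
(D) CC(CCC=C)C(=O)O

C

[#6][OX2H0][#6] describes an aliphatic oxygen bridging two carbons with no H on the oxygen (an ether).
(A) has a carboxylic acid group (-C(=O)OH) but the -OH oxygen has H1; the =O is OX1, not OX2.
(B) has a carboxylic acid group (-C(=O)OH) but the -OH oxygen has H1; the =O is OX1, not OX2.
(C) contains a methoxy ether (-OCH3), which satisfies every atom and bond constraint.
(D) has a carboxylic acid group (-C(=O)OH) but the -OH oxygen has H1; the =O is OX1, not OX2.
So the answer is (C).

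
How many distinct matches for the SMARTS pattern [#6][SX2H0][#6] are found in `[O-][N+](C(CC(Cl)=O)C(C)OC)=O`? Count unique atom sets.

[#6][SX2H0][#6] is the SMARTS for a thioether: an aliphatic sulfur bridging two carbons with no H on the sulfur.
The molecule has a methoxy ether (-OCH3), but the bridging atom is O, not S; nothing else fits, so there are 0 matches.

0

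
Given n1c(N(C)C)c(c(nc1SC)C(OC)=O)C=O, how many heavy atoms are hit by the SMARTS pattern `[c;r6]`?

The query [c;r6] means: aromatic carbon that belongs to a six-membered ring.
Check the 17 heavy atoms by environment: 2× n (aromatic, in 6-ring) → no; 4× c (aromatic, in 6-ring) → match; 6× C (acyclic) → no; 3× O (acyclic) → no; 1× N (acyclic) → no; 1× S (acyclic) → no.
That gives 4 matching atoms.

4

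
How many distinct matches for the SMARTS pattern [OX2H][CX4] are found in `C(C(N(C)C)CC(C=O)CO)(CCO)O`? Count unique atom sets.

3

[OX2H][CX4] is the SMARTS for an aliphatic alcohol: a hydroxyl oxygen bound to an sp3 (X4) carbon.
The molecule carries 3 separate instances of a hydroxyl group (-OH) meeting every constraint; each maps to a distinct set of atoms, giving 3 matches.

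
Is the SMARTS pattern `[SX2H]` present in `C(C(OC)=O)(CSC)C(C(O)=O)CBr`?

No

The pattern [SX2H] describes an aliphatic sulfur with two connections, one being H — a thiol.
The closest candidate here is a methylthio ether (-SCH3), but the sulfur has H0 (bonded to two carbons), not H1. No other fragment satisfies the full query, so there is no match.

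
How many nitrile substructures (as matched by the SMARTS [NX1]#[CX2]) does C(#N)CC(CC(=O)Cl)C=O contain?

1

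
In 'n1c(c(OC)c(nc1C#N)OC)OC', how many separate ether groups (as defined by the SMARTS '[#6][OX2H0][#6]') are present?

[#6][OX2H0][#6] is the SMARTS for an ether: an aliphatic oxygen bridging two carbons with no H on the oxygen.
The molecule carries 3 separate instances of a methoxy ether (-OCH3) meeting every constraint; each maps to a distinct set of atoms, giving 3 matches.

3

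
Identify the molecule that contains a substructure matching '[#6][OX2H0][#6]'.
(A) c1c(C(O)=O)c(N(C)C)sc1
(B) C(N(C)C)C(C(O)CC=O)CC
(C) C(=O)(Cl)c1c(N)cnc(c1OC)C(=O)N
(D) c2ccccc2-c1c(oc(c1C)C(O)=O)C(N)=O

[#6][OX2H0][#6] describes an aliphatic oxygen bridging two carbons with no H on the oxygen (an ether).
(A) has a carboxylic acid group (-C(=O)OH) but the -OH oxygen has H1; the =O is OX1, not OX2.
(B) has a hydroxyl group (-OH) but the oxygen has H1, not H0 bridging two carbons.
(C) contains a methoxy ether (-OCH3), which satisfies every atom and bond constraint.
(D) has a carboxylic acid group (-C(=O)OH) but the -OH oxygen has H1; the =O is OX1, not OX2.
So the answer is (C).

C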